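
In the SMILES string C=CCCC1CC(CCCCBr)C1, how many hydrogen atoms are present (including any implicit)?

21

Hydrogens are implicit in SMILES; fill each atom to its normal valence:
  9 × C: 2 H each → 18
  3 × C: 1 H each → 3
  1 × Br: no H
  Total hydrogens = 21.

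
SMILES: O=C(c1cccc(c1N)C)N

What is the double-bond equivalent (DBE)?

5

Molecular formula from the SMILES: C8H10N2O.
DoU = (2C + 2 + N − H − X)/2 = (2·8 + 2 + 2 − 10 − 0)/2 = 10/2 = 5.
(Structurally: 1 ring(s) + 4 π bond(s) = 5.)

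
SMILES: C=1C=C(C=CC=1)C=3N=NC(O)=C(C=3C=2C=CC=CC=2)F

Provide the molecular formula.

Heavy atoms from the SMILES: 16 C, 1 F, 2 N, 1 O.
Implicit hydrogens by atom environment:
  10 × C (aromatic): 1 H each → 10
  6 × C (aromatic): no H
  2 × N (aromatic): no H
  1 × F: no H
  1 × O: 1 H
  Total hydrogens = 11.
Molecular formula: C16H11FN2O

C16H11FN2O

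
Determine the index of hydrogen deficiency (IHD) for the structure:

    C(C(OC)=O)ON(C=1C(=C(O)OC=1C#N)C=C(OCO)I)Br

Molecular formula from the SMILES: C11H10BrIN2O7.
DoU = (2C + 2 + N − H − X)/2 = (2·11 + 2 + 2 − 10 − 2)/2 = 14/2 = 7.
(Structurally: 1 ring(s) + 6 π bond(s) = 7.)

7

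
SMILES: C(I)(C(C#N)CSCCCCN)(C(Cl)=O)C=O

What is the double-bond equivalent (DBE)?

4

Molecular formula from the SMILES: C10H14ClIN2O2S.
DoU = (2C + 2 + N − H − X)/2 = (2·10 + 2 + 2 − 14 − 2)/2 = 8/2 = 4.
(Structurally: 0 ring(s) + 4 π bond(s) = 4.)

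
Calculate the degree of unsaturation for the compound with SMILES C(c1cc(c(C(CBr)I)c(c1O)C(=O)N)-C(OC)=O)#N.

8

Molecular formula from the SMILES: C12H10BrIN2O4.
DoU = (2C + 2 + N − H − X)/2 = (2·12 + 2 + 2 − 10 − 2)/2 = 16/2 = 8.
(Structurally: 1 ring(s) + 7 π bond(s) = 8.)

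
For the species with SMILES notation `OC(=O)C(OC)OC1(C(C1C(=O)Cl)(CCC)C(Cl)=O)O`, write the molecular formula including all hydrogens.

Heavy atoms from the SMILES: 11 C, 2 Cl, 7 O.
Implicit hydrogens by atom environment:
  5 × C: no H
  5 × O: no H
  2 × C: 3 H each → 6
  2 × C: 2 H each → 4
  2 × C: 1 H each → 2
  2 × Cl: no H
  2 × O: 1 H each → 2
  Total hydrogens = 14.
Molecular formula: C11H14Cl2O7

C11H14Cl2O7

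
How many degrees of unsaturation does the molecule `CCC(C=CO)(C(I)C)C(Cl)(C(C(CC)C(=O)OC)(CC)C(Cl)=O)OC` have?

3

Molecular formula from the SMILES: C18H29Cl2IO5.
DoU = (2C + 2 + N − H − X)/2 = (2·18 + 2 + 0 − 29 − 3)/2 = 6/2 = 3.
(Structurally: 0 ring(s) + 3 π bond(s) = 3.)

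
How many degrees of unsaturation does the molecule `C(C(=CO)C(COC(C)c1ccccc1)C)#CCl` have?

7

Molecular formula from the SMILES: C15H17ClO2.
DoU = (2C + 2 + N − H − X)/2 = (2·15 + 2 + 0 − 17 − 1)/2 = 14/2 = 7.
(Structurally: 1 ring(s) + 6 π bond(s) = 7.)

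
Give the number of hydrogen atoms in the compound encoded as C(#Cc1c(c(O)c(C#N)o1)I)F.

1

Hydrogens are implicit in SMILES; fill each atom to its normal valence:
  4 × C (aromatic): no H
  3 × C: no H
  1 × F: no H
  1 × I: no H
  1 × N: no H
  1 × O: 1 H
  1 × O (aromatic): no H
  Total hydrogens = 1.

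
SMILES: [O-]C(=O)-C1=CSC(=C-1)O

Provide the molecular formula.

Heavy atoms from the SMILES: 5 C, 3 O, 1 S.
Implicit hydrogens by atom environment:
  2 × C (aromatic): 1 H each → 2
  2 × C (aromatic): no H
  1 × C: no H
  1 × O: 1 H
  1 × O: no H
  1 × O (charge -1): no H
  1 × S (aromatic): no H
  Total hydrogens = 3.
Net charge -1.
Molecular formula: C5H3O3S-

C5H3O3S-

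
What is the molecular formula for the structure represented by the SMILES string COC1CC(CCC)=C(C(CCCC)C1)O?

Heavy atoms from the SMILES: 14 C, 2 O.
Implicit hydrogens by atom environment:
  7 × C: 2 H each → 14
  3 × C: 3 H each → 9
  2 × C: 1 H each → 2
  2 × C: no H
  1 × O: 1 H
  1 × O: no H
  Total hydrogens = 26.
Molecular formula: C14H26O2

C14H26O2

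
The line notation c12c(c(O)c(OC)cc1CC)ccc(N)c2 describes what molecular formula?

Heavy atoms from the SMILES: 13 C, 1 N, 2 O.
Implicit hydrogens by atom environment:
  6 × C (aromatic): no H
  4 × C (aromatic): 1 H each → 4
  2 × C: 3 H each → 6
  1 × C: 2 H
  1 × N: 2 H
  1 × O: 1 H
  1 × O: no H
  Total hydrogens = 15.
Molecular formula: C13H15NO2

C13H15NO2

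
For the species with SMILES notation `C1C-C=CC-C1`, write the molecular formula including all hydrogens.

Heavy atoms from the SMILES: 6 C.
Implicit hydrogens by atom environment:
  4 × C: 2 H each → 8
  2 × C: 1 H each → 2
  Total hydrogens = 10.
Molecular formula: C6H10

C6H10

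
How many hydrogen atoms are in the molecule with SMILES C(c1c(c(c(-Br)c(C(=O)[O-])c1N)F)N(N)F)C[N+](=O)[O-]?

8

Hydrogens are implicit in SMILES; fill each atom to its normal valence:
  6 × C (aromatic): no H
  2 × C: 2 H each → 4
  2 × F: no H
  2 × N: 2 H each → 4
  2 × O: no H
  2 × O (charge -1): no H
  1 × Br: no H
  1 × C: no H
  1 × N: no H
  1 × N (charge +1): no H
  Total hydrogens = 8.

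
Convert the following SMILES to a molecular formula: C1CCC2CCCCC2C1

Heavy atoms from the SMILES: 10 C.
Implicit hydrogens by atom environment:
  8 × C: 2 H each → 16
  2 × C: 1 H each → 2
  Total hydrogens = 18.
Molecular formula: C10H18

C10H18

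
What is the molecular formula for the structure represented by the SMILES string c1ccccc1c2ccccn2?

Heavy atoms from the SMILES: 11 C, 1 N.
Implicit hydrogens by atom environment:
  9 × C (aromatic): 1 H each → 9
  2 × C (aromatic): no H
  1 × N (aromatic): no H
  Total hydrogens = 9.
Molecular formula: C11H9N

C11H9N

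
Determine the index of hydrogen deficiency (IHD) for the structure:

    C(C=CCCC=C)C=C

Molecular formula from the SMILES: C9H14.
DoU = (2C + 2 + N − H − X)/2 = (2·9 + 2 + 0 − 14 − 0)/2 = 6/2 = 3.
(Structurally: 0 ring(s) + 3 π bond(s) = 3.)

3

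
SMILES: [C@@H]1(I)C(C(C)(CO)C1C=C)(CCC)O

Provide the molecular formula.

C11H19IO2

Heavy atoms from the SMILES: 11 C, 1 I, 2 O.
Implicit hydrogens by atom environment:
  4 × C: 2 H each → 8
  3 × C: 1 H each → 3
  2 × C: 3 H each → 6
  2 × C: no H
  2 × O: 1 H each → 2
  1 × I: no H
  Total hydrogens = 19.
Molecular formula: C11H19IO2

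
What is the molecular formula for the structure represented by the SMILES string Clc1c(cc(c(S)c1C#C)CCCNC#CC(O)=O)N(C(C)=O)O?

C16H15ClN2O4S

Heavy atoms from the SMILES: 16 C, 1 Cl, 2 N, 4 O, 1 S.
Implicit hydrogens by atom environment:
  5 × C (aromatic): no H
  5 × C: no H
  3 × C: 2 H each → 6
  2 × O: 1 H each → 2
  2 × O: no H
  1 × C: 3 H
  1 × C (aromatic): 1 H
  1 × C: 1 H
  1 × Cl: no H
  1 × N: 1 H
  1 × N: no H
  1 × S: 1 H
  Total hydrogens = 15.
Molecular formula: C16H15ClN2O4S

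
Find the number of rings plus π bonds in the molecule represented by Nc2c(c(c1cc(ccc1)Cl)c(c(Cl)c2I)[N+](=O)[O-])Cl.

Molecular formula from the SMILES: C12H6Cl3IN2O2.
DoU = (2C + 2 + N − H − X)/2 = (2·12 + 2 + 2 − 6 − 4)/2 = 18/2 = 9.
(Structurally: 2 ring(s) + 7 π bond(s) = 9.)

9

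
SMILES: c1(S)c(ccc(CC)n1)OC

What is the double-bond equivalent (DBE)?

Molecular formula from the SMILES: C8H11NOS.
DoU = (2C + 2 + N − H − X)/2 = (2·8 + 2 + 1 − 11 − 0)/2 = 8/2 = 4.
(Structurally: 1 ring(s) + 3 π bond(s) = 4.)

4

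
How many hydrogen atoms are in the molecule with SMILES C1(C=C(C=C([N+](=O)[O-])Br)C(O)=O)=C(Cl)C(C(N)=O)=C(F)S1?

5

Hydrogens are implicit in SMILES; fill each atom to its normal valence:
  4 × C (aromatic): no H
  4 × C: no H
  3 × O: no H
  2 × C: 1 H each → 2
  1 × Br: no H
  1 × Cl: no H
  1 × F: no H
  1 × N: 2 H
  1 × N (charge +1): no H
  1 × O: 1 H
  1 × O (charge -1): no H
  1 × S (aromatic): no H
  Total hydrogens = 5.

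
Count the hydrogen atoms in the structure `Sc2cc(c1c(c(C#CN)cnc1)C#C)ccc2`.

10

Hydrogens are implicit in SMILES; fill each atom to its normal valence:
  6 × C (aromatic): 1 H each → 6
  5 × C (aromatic): no H
  3 × C: no H
  1 × C: 1 H
  1 × N: 2 H
  1 × N (aromatic): no H
  1 × S: 1 H
  Total hydrogens = 10.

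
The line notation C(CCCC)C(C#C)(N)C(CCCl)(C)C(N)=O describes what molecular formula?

C13H23ClN2O

Heavy atoms from the SMILES: 13 C, 1 Cl, 2 N, 1 O.
Implicit hydrogens by atom environment:
  6 × C: 2 H each → 12
  4 × C: no H
  2 × C: 3 H each → 6
  2 × N: 2 H each → 4
  1 × C: 1 H
  1 × Cl: no H
  1 × O: no H
  Total hydrogens = 23.
Molecular formula: C13H23ClN2O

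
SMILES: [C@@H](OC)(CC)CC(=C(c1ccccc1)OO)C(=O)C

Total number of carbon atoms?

15

The symbol for carbon appears 15 times in the SMILES. Lowercase c denotes aromatic carbon and counts toward C.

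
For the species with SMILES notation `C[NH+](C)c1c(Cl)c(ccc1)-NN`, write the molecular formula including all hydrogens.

C8H13ClN3+

Heavy atoms from the SMILES: 8 C, 1 Cl, 3 N.
Implicit hydrogens by atom environment:
  3 × C (aromatic): 1 H each → 3
  3 × C (aromatic): no H
  2 × C: 3 H each → 6
  1 × Cl: no H
  1 × N: 2 H
  1 × N (charge +1): 1 H
  1 × N: 1 H
  Total hydrogens = 13.
Net charge +1.
Molecular formula: C8H13ClN3+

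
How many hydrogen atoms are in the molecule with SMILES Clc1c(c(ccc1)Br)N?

Hydrogens are implicit in SMILES; fill each atom to its normal valence:
  3 × C (aromatic): 1 H each → 3
  3 × C (aromatic): no H
  1 × Br: no H
  1 × Cl: no H
  1 × N: 2 H
  Total hydrogens = 5.

5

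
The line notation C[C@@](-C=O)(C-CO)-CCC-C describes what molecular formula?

C9H18O2

Heavy atoms from the SMILES: 9 C, 2 O.
Implicit hydrogens by atom environment:
  5 × C: 2 H each → 10
  2 × C: 3 H each → 6
  1 × C: 1 H
  1 × C: no H
  1 × O: 1 H
  1 × O: no H
  Total hydrogens = 18.
Molecular formula: C9H18O2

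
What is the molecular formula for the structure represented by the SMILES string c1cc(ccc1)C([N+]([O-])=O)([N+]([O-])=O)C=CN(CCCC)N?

Heavy atoms from the SMILES: 13 C, 4 N, 4 O.
Implicit hydrogens by atom environment:
  5 × C (aromatic): 1 H each → 5
  3 × C: 2 H each → 6
  2 × C: 1 H each → 2
  2 × N (charge +1): no H
  2 × O: no H
  2 × O (charge -1): no H
  1 × C: 3 H
  1 × C: no H
  1 × C (aromatic): no H
  1 × N: 2 H
  1 × N: no H
  Total hydrogens = 18.
Molecular formula: C13H18N4O4

C13H18N4O4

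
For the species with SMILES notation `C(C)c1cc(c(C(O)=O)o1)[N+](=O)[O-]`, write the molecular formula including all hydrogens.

C7H7NO5

Heavy atoms from the SMILES: 7 C, 1 N, 5 O.
Implicit hydrogens by atom environment:
  3 × C (aromatic): no H
  2 × O: no H
  1 × C: 3 H
  1 × C: 2 H
  1 × C (aromatic): 1 H
  1 × C: no H
  1 × N (charge +1): no H
  1 × O: 1 H
  1 × O (aromatic): no H
  1 × O (charge -1): no H
  Total hydrogens = 7.
Molecular formula: C7H7NO5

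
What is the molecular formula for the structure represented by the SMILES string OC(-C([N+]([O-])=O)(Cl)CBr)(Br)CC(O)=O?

Heavy atoms from the SMILES: 2 Br, 5 C, 1 Cl, 1 N, 5 O.
Implicit hydrogens by atom environment:
  3 × C: no H
  2 × Br: no H
  2 × C: 2 H each → 4
  2 × O: 1 H each → 2
  2 × O: no H
  1 × Cl: no H
  1 × N (charge +1): no H
  1 × O (charge -1): no H
  Total hydrogens = 6.
Molecular formula: C5H6Br2ClNO5

C5H6Br2ClNO5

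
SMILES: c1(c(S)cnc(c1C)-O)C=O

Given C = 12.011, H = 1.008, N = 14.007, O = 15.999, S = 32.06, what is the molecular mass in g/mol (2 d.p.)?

169.20

Molecular formula: C7H7NO2S.
M = 7×12.011 + 7×1.008 + 1×14.007 + 2×15.999 + 1×32.06 = 169.20 g/mol.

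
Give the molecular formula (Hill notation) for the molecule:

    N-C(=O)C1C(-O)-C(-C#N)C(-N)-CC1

Heavy atoms from the SMILES: 8 C, 3 N, 2 O.
Implicit hydrogens by atom environment:
  4 × C: 1 H each → 4
  2 × C: 2 H each → 4
  2 × C: no H
  2 × N: 2 H each → 4
  1 × N: no H
  1 × O: 1 H
  1 × O: no H
  Total hydrogens = 13.
Molecular formula: C8H13N3O2

C8H13N3O2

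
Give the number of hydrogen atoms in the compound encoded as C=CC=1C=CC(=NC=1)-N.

8

Hydrogens are implicit in SMILES; fill each atom to its normal valence:
  3 × C (aromatic): 1 H each → 3
  2 × C (aromatic): no H
  1 × C: 2 H
  1 × C: 1 H
  1 × N: 2 H
  1 × N (aromatic): no H
  Total hydrogens = 8.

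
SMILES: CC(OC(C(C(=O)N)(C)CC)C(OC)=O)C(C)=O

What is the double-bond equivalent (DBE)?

Molecular formula from the SMILES: C12H21NO5.
DoU = (2C + 2 + N − H − X)/2 = (2·12 + 2 + 1 − 21 − 0)/2 = 6/2 = 3.
(Structurally: 0 ring(s) + 3 π bond(s) = 3.)

3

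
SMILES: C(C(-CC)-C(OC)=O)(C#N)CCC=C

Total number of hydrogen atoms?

Hydrogens are implicit in SMILES; fill each atom to its normal valence:
  4 × C: 2 H each → 8
  3 × C: 1 H each → 3
  2 × C: 3 H each → 6
  2 × C: no H
  2 × O: no H
  1 × N: no H
  Total hydrogens = 17.

17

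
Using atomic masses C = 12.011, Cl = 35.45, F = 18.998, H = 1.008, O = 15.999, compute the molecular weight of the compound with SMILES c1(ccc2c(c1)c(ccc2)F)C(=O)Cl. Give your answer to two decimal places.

208.62

Molecular formula: C11H6ClFO.
M = 11×12.011 + 1×35.45 + 1×18.998 + 6×1.008 + 1×15.999 = 208.62 g/mol.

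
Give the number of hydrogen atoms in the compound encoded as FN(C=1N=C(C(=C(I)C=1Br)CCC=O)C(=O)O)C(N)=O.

8

Hydrogens are implicit in SMILES; fill each atom to its normal valence:
  5 × C (aromatic): no H
  3 × O: no H
  2 × C: 2 H each → 4
  2 × C: no H
  1 × Br: no H
  1 × C: 1 H
  1 × F: no H
  1 × I: no H
  1 × N: 2 H
  1 × N (aromatic): no H
  1 × N: no H
  1 × O: 1 H
  Total hydrogens = 8.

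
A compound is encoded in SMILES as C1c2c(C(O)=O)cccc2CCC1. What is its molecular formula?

C11H12O2

Heavy atoms from the SMILES: 11 C, 2 O.
Implicit hydrogens by atom environment:
  4 × C: 2 H each → 8
  3 × C (aromatic): 1 H each → 3
  3 × C (aromatic): no H
  1 × C: no H
  1 × O: 1 H
  1 × O: no H
  Total hydrogens = 12.
Molecular formula: C11H12O2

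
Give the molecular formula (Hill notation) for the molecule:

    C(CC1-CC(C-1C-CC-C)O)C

C11H22O

Heavy atoms from the SMILES: 11 C, 1 O.
Implicit hydrogens by atom environment:
  6 × C: 2 H each → 12
  3 × C: 1 H each → 3
  2 × C: 3 H each → 6
  1 × O: 1 H
  Total hydrogens = 22.
Molecular formula: C11H22O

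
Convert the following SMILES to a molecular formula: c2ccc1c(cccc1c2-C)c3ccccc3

Heavy atoms from the SMILES: 17 C.
Implicit hydrogens by atom environment:
  11 × C (aromatic): 1 H each → 11
  5 × C (aromatic): no H
  1 × C: 3 H
  Total hydrogens = 14.
Molecular formula: C17H14

C17H14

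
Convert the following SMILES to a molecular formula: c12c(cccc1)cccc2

Heavy atoms from the SMILES: 10 C.
Implicit hydrogens by atom environment:
  8 × C (aromatic): 1 H each → 8
  2 × C (aromatic): no H
  Total hydrogens = 8.
Molecular formula: C10H8

C10H8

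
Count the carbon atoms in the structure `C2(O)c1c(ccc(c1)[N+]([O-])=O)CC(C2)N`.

The symbol for carbon appears 10 times in the SMILES. Lowercase c denotes aromatic carbon and counts toward C.

10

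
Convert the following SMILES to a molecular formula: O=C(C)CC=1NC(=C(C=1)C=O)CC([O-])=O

C10H10NO4-

Heavy atoms from the SMILES: 10 C, 1 N, 4 O.
Implicit hydrogens by atom environment:
  3 × C (aromatic): no H
  3 × O: no H
  2 × C: 2 H each → 4
  2 × C: no H
  1 × C: 3 H
  1 × C (aromatic): 1 H
  1 × C: 1 H
  1 × N (aromatic): 1 H
  1 × O (charge -1): no H
  Total hydrogens = 10.
Net charge -1.
Molecular formula: C10H10NO4-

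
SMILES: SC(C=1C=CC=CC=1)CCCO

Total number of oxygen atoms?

The symbol for oxygen appears 1 time in the SMILES.

1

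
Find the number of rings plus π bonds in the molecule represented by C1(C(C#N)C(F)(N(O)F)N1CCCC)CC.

3

Molecular formula from the SMILES: C10H17F2N3O.
DoU = (2C + 2 + N − H − X)/2 = (2·10 + 2 + 3 − 17 − 2)/2 = 6/2 = 3.
(Structurally: 1 ring(s) + 2 π bond(s) = 3.)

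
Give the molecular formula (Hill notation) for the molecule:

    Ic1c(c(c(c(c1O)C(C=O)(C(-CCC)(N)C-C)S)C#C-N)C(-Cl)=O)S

Heavy atoms from the SMILES: 17 C, 1 Cl, 1 I, 2 N, 3 O, 2 S.
Implicit hydrogens by atom environment:
  6 × C (aromatic): no H
  5 × C: no H
  3 × C: 2 H each → 6
  2 × C: 3 H each → 6
  2 × N: 2 H each → 4
  2 × O: no H
  2 × S: 1 H each → 2
  1 × C: 1 H
  1 × Cl: no H
  1 × I: no H
  1 × O: 1 H
  Total hydrogens = 20.
Molecular formula: C17H20ClIN2O3S2

C17H20ClIN2O3S2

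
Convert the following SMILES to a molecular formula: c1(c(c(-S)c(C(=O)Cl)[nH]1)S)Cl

Heavy atoms from the SMILES: 5 C, 2 Cl, 1 N, 1 O, 2 S.
Implicit hydrogens by atom environment:
  4 × C (aromatic): no H
  2 × Cl: no H
  2 × S: 1 H each → 2
  1 × C: no H
  1 × N (aromatic): 1 H
  1 × O: no H
  Total hydrogens = 3.
Molecular formula: C5H3Cl2NOS2

C5H3Cl2NOS2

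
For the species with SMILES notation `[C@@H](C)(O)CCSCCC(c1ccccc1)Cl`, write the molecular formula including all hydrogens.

C13H19ClOS

Heavy atoms from the SMILES: 13 C, 1 Cl, 1 O, 1 S.
Implicit hydrogens by atom environment:
  5 × C (aromatic): 1 H each → 5
  4 × C: 2 H each → 8
  2 × C: 1 H each → 2
  1 × C: 3 H
  1 × C (aromatic): no H
  1 × Cl: no H
  1 × O: 1 H
  1 × S: no H
  Total hydrogens = 19.
Molecular formula: C13H19ClOS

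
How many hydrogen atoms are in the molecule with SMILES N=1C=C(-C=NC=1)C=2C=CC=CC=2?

Hydrogens are implicit in SMILES; fill each atom to its normal valence:
  8 × C (aromatic): 1 H each → 8
  2 × C (aromatic): no H
  2 × N (aromatic): no H
  Total hydrogens = 8.

8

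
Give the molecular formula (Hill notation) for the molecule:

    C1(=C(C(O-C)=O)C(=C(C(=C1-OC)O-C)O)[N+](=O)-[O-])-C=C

Heavy atoms from the SMILES: 12 C, 1 N, 7 O.
Implicit hydrogens by atom environment:
  6 × C (aromatic): no H
  5 × O: no H
  3 × C: 3 H each → 9
  1 × C: 2 H
  1 × C: 1 H
  1 × C: no H
  1 × N (charge +1): no H
  1 × O: 1 H
  1 × O (charge -1): no H
  Total hydrogens = 13.
Molecular formula: C12H13NO7

C12H13NO7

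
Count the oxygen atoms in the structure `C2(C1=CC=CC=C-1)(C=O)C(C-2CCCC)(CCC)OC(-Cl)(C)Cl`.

The symbol for oxygen appears 2 times in the SMILES.

2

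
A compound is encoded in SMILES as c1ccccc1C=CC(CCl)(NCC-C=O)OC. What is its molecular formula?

Heavy atoms from the SMILES: 14 C, 1 Cl, 1 N, 2 O.
Implicit hydrogens by atom environment:
  5 × C (aromatic): 1 H each → 5
  3 × C: 2 H each → 6
  3 × C: 1 H each → 3
  2 × O: no H
  1 × C: 3 H
  1 × C: no H
  1 × C (aromatic): no H
  1 × Cl: no H
  1 × N: 1 H
  Total hydrogens = 18.
Molecular formula: C14H18ClNO2

C14H18ClNO2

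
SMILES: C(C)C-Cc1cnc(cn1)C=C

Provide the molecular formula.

C10H14N2

Heavy atoms from the SMILES: 10 C, 2 N.
Implicit hydrogens by atom environment:
  4 × C: 2 H each → 8
  2 × C (aromatic): 1 H each → 2
  2 × C (aromatic): no H
  2 × N (aromatic): no H
  1 × C: 3 H
  1 × C: 1 H
  Total hydrogens = 14.
Molecular formula: C10H14N2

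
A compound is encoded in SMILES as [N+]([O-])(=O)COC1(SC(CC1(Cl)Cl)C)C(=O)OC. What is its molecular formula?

C8H11Cl2NO5S

Heavy atoms from the SMILES: 8 C, 2 Cl, 1 N, 5 O, 1 S.
Implicit hydrogens by atom environment:
  4 × O: no H
  3 × C: no H
  2 × C: 3 H each → 6
  2 × C: 2 H each → 4
  2 × Cl: no H
  1 × C: 1 H
  1 × N (charge +1): no H
  1 × O (charge -1): no H
  1 × S: no H
  Total hydrogens = 11.
Molecular formula: C8H11Cl2NO5S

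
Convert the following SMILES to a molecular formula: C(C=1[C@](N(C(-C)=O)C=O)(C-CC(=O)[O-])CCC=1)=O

Heavy atoms from the SMILES: 12 C, 1 N, 5 O.
Implicit hydrogens by atom environment:
  4 × C: 2 H each → 8
  4 × C: no H
  4 × O: no H
  3 × C: 1 H each → 3
  1 × C: 3 H
  1 × N: no H
  1 × O (charge -1): no H
  Total hydrogens = 14.
Net charge -1.
Molecular formula: C12H14NO5-

C12H14NO5-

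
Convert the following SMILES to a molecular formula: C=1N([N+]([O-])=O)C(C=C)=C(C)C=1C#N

Heavy atoms from the SMILES: 8 C, 3 N, 2 O.
Implicit hydrogens by atom environment:
  3 × C (aromatic): no H
  1 × C: 3 H
  1 × C: 2 H
  1 × C (aromatic): 1 H
  1 × C: 1 H
  1 × C: no H
  1 × N (aromatic): no H
  1 × N (charge +1): no H
  1 × N: no H
  1 × O: no H
  1 × O (charge -1): no H
  Total hydrogens = 7.
Molecular formula: C8H7N3O2

C8H7N3O2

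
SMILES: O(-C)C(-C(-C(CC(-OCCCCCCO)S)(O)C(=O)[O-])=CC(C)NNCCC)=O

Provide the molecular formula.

C19H35N2O7S-

Heavy atoms from the SMILES: 19 C, 2 N, 7 O, 1 S.
Implicit hydrogens by atom environment:
  9 × C: 2 H each → 18
  4 × C: no H
  4 × O: no H
  3 × C: 3 H each → 9
  3 × C: 1 H each → 3
  2 × N: 1 H each → 2
  2 × O: 1 H each → 2
  1 × O (charge -1): no H
  1 × S: 1 H
  Total hydrogens = 35.
Net charge -1.
Molecular formula: C19H35N2O7S-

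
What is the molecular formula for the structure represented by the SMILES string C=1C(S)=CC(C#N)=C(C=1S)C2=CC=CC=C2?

C13H9NS2

Heavy atoms from the SMILES: 13 C, 1 N, 2 S.
Implicit hydrogens by atom environment:
  7 × C (aromatic): 1 H each → 7
  5 × C (aromatic): no H
  2 × S: 1 H each → 2
  1 × C: no H
  1 × N: no H
  Total hydrogens = 9.
Molecular formula: C13H9NS2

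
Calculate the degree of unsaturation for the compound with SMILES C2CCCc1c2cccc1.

5

Molecular formula from the SMILES: C10H12.
DoU = (2C + 2 + N − H − X)/2 = (2·10 + 2 + 0 − 12 − 0)/2 = 10/2 = 5.
(Structurally: 2 ring(s) + 3 π bond(s) = 5.)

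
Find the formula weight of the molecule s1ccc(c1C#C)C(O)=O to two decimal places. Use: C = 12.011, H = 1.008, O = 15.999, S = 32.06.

152.17

Molecular formula: C7H4O2S.
M = 7×12.011 + 4×1.008 + 2×15.999 + 1×32.06 = 152.17 g/mol.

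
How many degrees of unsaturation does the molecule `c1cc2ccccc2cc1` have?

7

Molecular formula from the SMILES: C10H8.
DoU = (2C + 2 + N − H − X)/2 = (2·10 + 2 + 0 − 8 − 0)/2 = 14/2 = 7.
(Structurally: 2 ring(s) + 5 π bond(s) = 7.)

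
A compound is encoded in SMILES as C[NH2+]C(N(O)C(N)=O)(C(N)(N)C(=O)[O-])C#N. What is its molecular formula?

Heavy atoms from the SMILES: 6 C, 6 N, 4 O.
Implicit hydrogens by atom environment:
  5 × C: no H
  3 × N: 2 H each → 6
  2 × N: no H
  2 × O: no H
  1 × C: 3 H
  1 × N (charge +1): 2 H
  1 × O: 1 H
  1 × O (charge -1): no H
  Total hydrogens = 12.
Molecular formula: C6H12N6O4

C6H12N6O4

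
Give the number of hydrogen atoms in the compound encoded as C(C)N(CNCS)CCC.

Hydrogens are implicit in SMILES; fill each atom to its normal valence:
  5 × C: 2 H each → 10
  2 × C: 3 H each → 6
  1 × N: 1 H
  1 × N: no H
  1 × S: 1 H
  Total hydrogens = 18.

18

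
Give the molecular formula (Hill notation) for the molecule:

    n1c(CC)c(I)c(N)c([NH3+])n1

C6H10IN4+

Heavy atoms from the SMILES: 6 C, 1 I, 4 N.
Implicit hydrogens by atom environment:
  4 × C (aromatic): no H
  2 × N (aromatic): no H
  1 × C: 3 H
  1 × C: 2 H
  1 × I: no H
  1 × N (charge +1): 3 H
  1 × N: 2 H
  Total hydrogens = 10.
Net charge +1.
Molecular formula: C6H10IN4+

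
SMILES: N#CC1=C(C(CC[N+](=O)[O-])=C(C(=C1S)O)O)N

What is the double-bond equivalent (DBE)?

Molecular formula from the SMILES: C9H9N3O4S.
DoU = (2C + 2 + N − H − X)/2 = (2·9 + 2 + 3 − 9 − 0)/2 = 14/2 = 7.
(Structurally: 1 ring(s) + 6 π bond(s) = 7.)

7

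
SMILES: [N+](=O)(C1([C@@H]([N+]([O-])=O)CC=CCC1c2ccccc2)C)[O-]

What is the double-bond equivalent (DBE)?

Molecular formula from the SMILES: C14H16N2O4.
DoU = (2C + 2 + N − H − X)/2 = (2·14 + 2 + 2 − 16 − 0)/2 = 16/2 = 8.
(Structurally: 2 ring(s) + 6 π bond(s) = 8.)

8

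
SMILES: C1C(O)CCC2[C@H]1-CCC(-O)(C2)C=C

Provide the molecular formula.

C12H20O2

Heavy atoms from the SMILES: 12 C, 2 O.
Implicit hydrogens by atom environment:
  7 × C: 2 H each → 14
  4 × C: 1 H each → 4
  2 × O: 1 H each → 2
  1 × C: no H
  Total hydrogens = 20.
Molecular formula: C12H20O2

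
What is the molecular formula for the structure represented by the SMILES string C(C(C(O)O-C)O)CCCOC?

C8H18O4

Heavy atoms from the SMILES: 8 C, 4 O.
Implicit hydrogens by atom environment:
  4 × C: 2 H each → 8
  2 × C: 3 H each → 6
  2 × C: 1 H each → 2
  2 × O: 1 H each → 2
  2 × O: no H
  Total hydrogens = 18.
Molecular formula: C8H18O4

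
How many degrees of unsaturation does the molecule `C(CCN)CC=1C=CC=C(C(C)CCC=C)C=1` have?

5

Molecular formula from the SMILES: C16H25N.
DoU = (2C + 2 + N − H − X)/2 = (2·16 + 2 + 1 − 25 − 0)/2 = 10/2 = 5.
(Structurally: 1 ring(s) + 4 π bond(s) = 5.)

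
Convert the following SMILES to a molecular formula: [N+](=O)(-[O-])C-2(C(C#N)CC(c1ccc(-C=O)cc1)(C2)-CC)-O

C15H16N2O4

Heavy atoms from the SMILES: 15 C, 2 N, 4 O.
Implicit hydrogens by atom environment:
  4 × C (aromatic): 1 H each → 4
  3 × C: 2 H each → 6
  3 × C: no H
  2 × C: 1 H each → 2
  2 × C (aromatic): no H
  2 × O: no H
  1 × C: 3 H
  1 × N: no H
  1 × N (charge +1): no H
  1 × O: 1 H
  1 × O (charge -1): no H
  Total hydrogens = 16.
Molecular formula: C15H16N2O4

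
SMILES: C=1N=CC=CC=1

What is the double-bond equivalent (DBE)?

4

Molecular formula from the SMILES: C5H5N.
DoU = (2C + 2 + N − H − X)/2 = (2·5 + 2 + 1 − 5 − 0)/2 = 8/2 = 4.
(Structurally: 1 ring(s) + 3 π bond(s) = 4.)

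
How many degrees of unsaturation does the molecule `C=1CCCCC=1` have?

2

Molecular formula from the SMILES: C6H10.
DoU = (2C + 2 + N − H − X)/2 = (2·6 + 2 + 0 − 10 − 0)/2 = 4/2 = 2.
(Structurally: 1 ring(s) + 1 π bond(s) = 2.)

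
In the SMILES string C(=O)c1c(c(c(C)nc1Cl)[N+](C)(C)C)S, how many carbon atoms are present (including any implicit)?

The symbol for carbon appears 10 times in the SMILES. Lowercase c denotes aromatic carbon and counts toward C.

10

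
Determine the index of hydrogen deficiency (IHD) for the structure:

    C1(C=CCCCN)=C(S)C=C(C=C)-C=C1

6

Molecular formula from the SMILES: C13H17NS.
DoU = (2C + 2 + N − H − X)/2 = (2·13 + 2 + 1 − 17 − 0)/2 = 12/2 = 6.
(Structurally: 1 ring(s) + 5 π bond(s) = 6.)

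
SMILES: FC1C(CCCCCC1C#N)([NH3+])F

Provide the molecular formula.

C9H15F2N2+

Heavy atoms from the SMILES: 9 C, 2 F, 2 N.
Implicit hydrogens by atom environment:
  5 × C: 2 H each → 10
  2 × C: 1 H each → 2
  2 × C: no H
  2 × F: no H
  1 × N (charge +1): 3 H
  1 × N: no H
  Total hydrogens = 15.
Net charge +1.
Molecular formula: C9H15F2N2+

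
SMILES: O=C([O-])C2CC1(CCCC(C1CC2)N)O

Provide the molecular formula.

C11H18NO3-

Heavy atoms from the SMILES: 11 C, 1 N, 3 O.
Implicit hydrogens by atom environment:
  6 × C: 2 H each → 12
  3 × C: 1 H each → 3
  2 × C: no H
  1 × N: 2 H
  1 × O: 1 H
  1 × O: no H
  1 × O (charge -1): no H
  Total hydrogens = 18.
Net charge -1.
Molecular formula: C11H18NO3-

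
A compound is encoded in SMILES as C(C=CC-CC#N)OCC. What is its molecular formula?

C8H13NO

Heavy atoms from the SMILES: 8 C, 1 N, 1 O.
Implicit hydrogens by atom environment:
  4 × C: 2 H each → 8
  2 × C: 1 H each → 2
  1 × C: 3 H
  1 × C: no H
  1 × N: no H
  1 × O: no H
  Total hydrogens = 13.
Molecular formula: C8H13NO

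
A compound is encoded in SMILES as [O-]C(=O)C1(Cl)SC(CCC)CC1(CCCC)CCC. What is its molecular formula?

C15H26ClO2S-

Heavy atoms from the SMILES: 15 C, 1 Cl, 2 O, 1 S.
Implicit hydrogens by atom environment:
  8 × C: 2 H each → 16
  3 × C: 3 H each → 9
  3 × C: no H
  1 × C: 1 H
  1 × Cl: no H
  1 × O: no H
  1 × O (charge -1): no H
  1 × S: no H
  Total hydrogens = 26.
Net charge -1.
Molecular formula: C15H26ClO2S-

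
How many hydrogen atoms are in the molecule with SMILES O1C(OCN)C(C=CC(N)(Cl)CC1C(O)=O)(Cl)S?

Hydrogens are implicit in SMILES; fill each atom to its normal valence:
  4 × C: 1 H each → 4
  3 × C: no H
  3 × O: no H
  2 × C: 2 H each → 4
  2 × Cl: no H
  2 × N: 2 H each → 4
  1 × O: 1 H
  1 × S: 1 H
  Total hydrogens = 14.

14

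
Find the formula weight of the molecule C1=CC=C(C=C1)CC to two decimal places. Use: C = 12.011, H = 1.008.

106.17

Molecular formula: C8H10.
M = 8×12.011 + 10×1.008 = 106.17 g/mol.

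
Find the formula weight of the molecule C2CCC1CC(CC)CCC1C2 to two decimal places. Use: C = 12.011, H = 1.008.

Molecular formula: C12H22.
M = 12×12.011 + 22×1.008 = 166.31 g/mol.

166.31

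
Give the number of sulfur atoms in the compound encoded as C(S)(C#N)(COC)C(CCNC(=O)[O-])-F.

The symbol for sulfur appears 1 time in the SMILES.

1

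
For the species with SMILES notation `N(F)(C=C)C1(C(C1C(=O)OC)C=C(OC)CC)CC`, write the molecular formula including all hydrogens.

C14H22FNO3

Heavy atoms from the SMILES: 14 C, 1 F, 1 N, 3 O.
Implicit hydrogens by atom environment:
  4 × C: 3 H each → 12
  4 × C: 1 H each → 4
  3 × C: 2 H each → 6
  3 × C: no H
  3 × O: no H
  1 × F: no H
  1 × N: no H
  Total hydrogens = 22.
Molecular formula: C14H22FNO3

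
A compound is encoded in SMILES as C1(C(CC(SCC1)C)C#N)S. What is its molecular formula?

C8H13NS2

Heavy atoms from the SMILES: 8 C, 1 N, 2 S.
Implicit hydrogens by atom environment:
  3 × C: 2 H each → 6
  3 × C: 1 H each → 3
  1 × C: 3 H
  1 × C: no H
  1 × N: no H
  1 × S: 1 H
  1 × S: no H
  Total hydrogens = 13.
Molecular formula: C8H13NS2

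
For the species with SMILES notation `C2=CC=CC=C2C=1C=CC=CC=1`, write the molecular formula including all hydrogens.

Heavy atoms from the SMILES: 12 C.
Implicit hydrogens by atom environment:
  10 × C (aromatic): 1 H each → 10
  2 × C (aromatic): no H
  Total hydrogens = 10.
Molecular formula: C12H10

C12H10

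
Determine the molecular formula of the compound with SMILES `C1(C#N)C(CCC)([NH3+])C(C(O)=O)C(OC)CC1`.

Heavy atoms from the SMILES: 12 C, 2 N, 3 O.
Implicit hydrogens by atom environment:
  4 × C: 2 H each → 8
  3 × C: 1 H each → 3
  3 × C: no H
  2 × C: 3 H each → 6
  2 × O: no H
  1 × N (charge +1): 3 H
  1 × N: no H
  1 × O: 1 H
  Total hydrogens = 21.
Net charge +1.
Molecular formula: C12H21N2O3+

C12H21N2O3+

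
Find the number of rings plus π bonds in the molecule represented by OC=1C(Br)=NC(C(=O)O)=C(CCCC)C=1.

5

Molecular formula from the SMILES: C10H12BrNO3.
DoU = (2C + 2 + N − H − X)/2 = (2·10 + 2 + 1 − 12 − 1)/2 = 10/2 = 5.
(Structurally: 1 ring(s) + 4 π bond(s) = 5.)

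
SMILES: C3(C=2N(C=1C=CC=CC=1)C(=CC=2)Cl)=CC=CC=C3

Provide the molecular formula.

Heavy atoms from the SMILES: 16 C, 1 Cl, 1 N.
Implicit hydrogens by atom environment:
  12 × C (aromatic): 1 H each → 12
  4 × C (aromatic): no H
  1 × Cl: no H
  1 × N (aromatic): no H
  Total hydrogens = 12.
Molecular formula: C16H12ClN

C16H12ClN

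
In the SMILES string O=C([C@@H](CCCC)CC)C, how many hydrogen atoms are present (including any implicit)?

18

Hydrogens are implicit in SMILES; fill each atom to its normal valence:
  4 × C: 2 H each → 8
  3 × C: 3 H each → 9
  1 × C: 1 H
  1 × C: no H
  1 × O: no H
  Total hydrogens = 18.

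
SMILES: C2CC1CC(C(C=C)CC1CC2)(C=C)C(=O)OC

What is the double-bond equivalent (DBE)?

Molecular formula from the SMILES: C16H24O2.
DoU = (2C + 2 + N − H − X)/2 = (2·16 + 2 + 0 − 24 − 0)/2 = 10/2 = 5.
(Structurally: 2 ring(s) + 3 π bond(s) = 5.)

5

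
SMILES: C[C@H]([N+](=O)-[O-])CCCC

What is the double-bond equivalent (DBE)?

Molecular formula from the SMILES: C6H13NO2.
DoU = (2C + 2 + N − H − X)/2 = (2·6 + 2 + 1 − 13 − 0)/2 = 2/2 = 1.
(Structurally: 0 ring(s) + 1 π bond(s) = 1.)

1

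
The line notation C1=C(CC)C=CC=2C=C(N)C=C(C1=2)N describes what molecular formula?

Heavy atoms from the SMILES: 12 C, 2 N.
Implicit hydrogens by atom environment:
  5 × C (aromatic): 1 H each → 5
  5 × C (aromatic): no H
  2 × N: 2 H each → 4
  1 × C: 3 H
  1 × C: 2 H
  Total hydrogens = 14.
Molecular formula: C12H14N2

C12H14N2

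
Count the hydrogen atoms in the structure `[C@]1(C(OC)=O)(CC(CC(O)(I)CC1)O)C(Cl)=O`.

Hydrogens are implicit in SMILES; fill each atom to its normal valence:
  4 × C: 2 H each → 8
  4 × C: no H
  3 × O: no H
  2 × O: 1 H each → 2
  1 × C: 3 H
  1 × C: 1 H
  1 × Cl: no H
  1 × I: no H
  Total hydrogens = 14.

14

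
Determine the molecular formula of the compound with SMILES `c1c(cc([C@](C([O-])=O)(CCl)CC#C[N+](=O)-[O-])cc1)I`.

Heavy atoms from the SMILES: 12 C, 1 Cl, 1 I, 1 N, 4 O.
Implicit hydrogens by atom environment:
  4 × C (aromatic): 1 H each → 4
  4 × C: no H
  2 × C: 2 H each → 4
  2 × C (aromatic): no H
  2 × O: no H
  2 × O (charge -1): no H
  1 × Cl: no H
  1 × I: no H
  1 × N (charge +1): no H
  Total hydrogens = 8.
Net charge -1.
Molecular formula: C12H8ClINO4-

C12H8ClINO4-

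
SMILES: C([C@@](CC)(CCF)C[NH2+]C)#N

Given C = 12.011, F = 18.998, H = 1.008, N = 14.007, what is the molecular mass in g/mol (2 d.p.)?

159.23

Molecular formula: C8H16FN2+.
M = 8×12.011 + 1×18.998 + 16×1.008 + 2×14.007 = 159.23 g/mol.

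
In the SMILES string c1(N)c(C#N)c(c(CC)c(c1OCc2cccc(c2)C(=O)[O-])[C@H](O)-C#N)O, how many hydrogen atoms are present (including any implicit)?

16

Hydrogens are implicit in SMILES; fill each atom to its normal valence:
  8 × C (aromatic): no H
  4 × C (aromatic): 1 H each → 4
  3 × C: no H
  2 × C: 2 H each → 4
  2 × N: no H
  2 × O: 1 H each → 2
  2 × O: no H
  1 × C: 3 H
  1 × C: 1 H
  1 × N: 2 H
  1 × O (charge -1): no H
  Total hydrogens = 16.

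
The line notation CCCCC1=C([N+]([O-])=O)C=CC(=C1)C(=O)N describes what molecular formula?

Heavy atoms from the SMILES: 11 C, 2 N, 3 O.
Implicit hydrogens by atom environment:
  3 × C: 2 H each → 6
  3 × C (aromatic): 1 H each → 3
  3 × C (aromatic): no H
  2 × O: no H
  1 × C: 3 H
  1 × C: no H
  1 × N: 2 H
  1 × N (charge +1): no H
  1 × O (charge -1): no H
  Total hydrogens = 14.
Molecular formula: C11H14N2O3

C11H14N2O3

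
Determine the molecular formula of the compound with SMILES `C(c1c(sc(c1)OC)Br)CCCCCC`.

Heavy atoms from the SMILES: 1 Br, 12 C, 1 O, 1 S.
Implicit hydrogens by atom environment:
  6 × C: 2 H each → 12
  3 × C (aromatic): no H
  2 × C: 3 H each → 6
  1 × Br: no H
  1 × C (aromatic): 1 H
  1 × O: no H
  1 × S (aromatic): no H
  Total hydrogens = 19.
Molecular formula: C12H19BrOS

C12H19BrOS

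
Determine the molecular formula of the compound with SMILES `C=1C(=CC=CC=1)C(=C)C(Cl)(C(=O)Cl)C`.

C11H10Cl2O

Heavy atoms from the SMILES: 11 C, 2 Cl, 1 O.
Implicit hydrogens by atom environment:
  5 × C (aromatic): 1 H each → 5
  3 × C: no H
  2 × Cl: no H
  1 × C: 3 H
  1 × C: 2 H
  1 × C (aromatic): no H
  1 × O: no H
  Total hydrogens = 10.
Molecular formula: C11H10Cl2O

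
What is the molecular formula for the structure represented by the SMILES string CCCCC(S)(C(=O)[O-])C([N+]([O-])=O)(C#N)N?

C8H12N3O4S-

Heavy atoms from the SMILES: 8 C, 3 N, 4 O, 1 S.
Implicit hydrogens by atom environment:
  4 × C: no H
  3 × C: 2 H each → 6
  2 × O: no H
  2 × O (charge -1): no H
  1 × C: 3 H
  1 × N: 2 H
  1 × N (charge +1): no H
  1 × N: no H
  1 × S: 1 H
  Total hydrogens = 12.
Net charge -1.
Molecular formula: C8H12N3O4S-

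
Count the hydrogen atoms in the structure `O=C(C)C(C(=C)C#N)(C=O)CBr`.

Hydrogens are implicit in SMILES; fill each atom to its normal valence:
  4 × C: no H
  2 × C: 2 H each → 4
  2 × O: no H
  1 × Br: no H
  1 × C: 3 H
  1 × C: 1 H
  1 × N: no H
  Total hydrogens = 8.

8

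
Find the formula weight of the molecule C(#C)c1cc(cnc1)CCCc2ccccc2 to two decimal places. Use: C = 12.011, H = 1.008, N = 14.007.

221.30

Molecular formula: C16H15N.
M = 16×12.011 + 15×1.008 + 1×14.007 = 221.30 g/mol.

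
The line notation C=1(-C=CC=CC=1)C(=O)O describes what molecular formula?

Heavy atoms from the SMILES: 7 C, 2 O.
Implicit hydrogens by atom environment:
  5 × C (aromatic): 1 H each → 5
  1 × C (aromatic): no H
  1 × C: no H
  1 × O: 1 H
  1 × O: no H
  Total hydrogens = 6.
Molecular formula: C7H6O2

C7H6O2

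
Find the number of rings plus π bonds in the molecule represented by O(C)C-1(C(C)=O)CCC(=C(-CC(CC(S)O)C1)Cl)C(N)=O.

4

Molecular formula from the SMILES: C14H22ClNO4S.
DoU = (2C + 2 + N − H − X)/2 = (2·14 + 2 + 1 − 22 − 1)/2 = 8/2 = 4.
(Structurally: 1 ring(s) + 3 π bond(s) = 4.)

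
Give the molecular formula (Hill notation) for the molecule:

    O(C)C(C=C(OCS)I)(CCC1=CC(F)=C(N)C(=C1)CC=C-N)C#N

Heavy atoms from the SMILES: 17 C, 1 F, 1 I, 3 N, 2 O, 1 S.
Implicit hydrogens by atom environment:
  4 × C: 2 H each → 8
  4 × C (aromatic): no H
  3 × C: 1 H each → 3
  3 × C: no H
  2 × C (aromatic): 1 H each → 2
  2 × N: 2 H each → 4
  2 × O: no H
  1 × C: 3 H
  1 × F: no H
  1 × I: no H
  1 × N: no H
  1 × S: 1 H
  Total hydrogens = 21.
Molecular formula: C17H21FIN3O2S

C17H21FIN3O2S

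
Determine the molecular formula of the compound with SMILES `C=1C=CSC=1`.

C4H4S

Heavy atoms from the SMILES: 4 C, 1 S.
Implicit hydrogens by atom environment:
  4 × C (aromatic): 1 H each → 4
  1 × S (aromatic): no H
  Total hydrogens = 4.
Molecular formula: C4H4S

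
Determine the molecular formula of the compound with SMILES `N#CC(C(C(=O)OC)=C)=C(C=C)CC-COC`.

C13H17NO3

Heavy atoms from the SMILES: 13 C, 1 N, 3 O.
Implicit hydrogens by atom environment:
  5 × C: 2 H each → 10
  5 × C: no H
  3 × O: no H
  2 × C: 3 H each → 6
  1 × C: 1 H
  1 × N: no H
  Total hydrogens = 17.
Molecular formula: C13H17NO3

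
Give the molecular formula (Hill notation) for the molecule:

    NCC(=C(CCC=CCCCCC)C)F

Heavy atoms from the SMILES: 13 C, 1 F, 1 N.
Implicit hydrogens by atom environment:
  7 × C: 2 H each → 14
  2 × C: 3 H each → 6
  2 × C: 1 H each → 2
  2 × C: no H
  1 × F: no H
  1 × N: 2 H
  Total hydrogens = 24.
Molecular formula: C13H24FN

C13H24FN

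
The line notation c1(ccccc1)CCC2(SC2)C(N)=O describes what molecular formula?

C11H13NOS

Heavy atoms from the SMILES: 11 C, 1 N, 1 O, 1 S.
Implicit hydrogens by atom environment:
  5 × C (aromatic): 1 H each → 5
  3 × C: 2 H each → 6
  2 × C: no H
  1 × C (aromatic): no H
  1 × N: 2 H
  1 × O: no H
  1 × S: no H
  Total hydrogens = 13.
Molecular formula: C11H13NOS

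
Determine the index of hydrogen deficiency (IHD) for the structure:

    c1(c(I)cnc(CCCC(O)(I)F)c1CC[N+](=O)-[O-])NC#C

Molecular formula from the SMILES: C13H14FI2N3O3.
DoU = (2C + 2 + N − H − X)/2 = (2·13 + 2 + 3 − 14 − 3)/2 = 14/2 = 7.
(Structurally: 1 ring(s) + 6 π bond(s) = 7.)

7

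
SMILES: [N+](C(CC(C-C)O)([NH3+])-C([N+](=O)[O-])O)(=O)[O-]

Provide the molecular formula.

Heavy atoms from the SMILES: 6 C, 3 N, 6 O.
Implicit hydrogens by atom environment:
  2 × C: 2 H each → 4
  2 × C: 1 H each → 2
  2 × N (charge +1): no H
  2 × O: 1 H each → 2
  2 × O: no H
  2 × O (charge -1): no H
  1 × C: 3 H
  1 × C: no H
  1 × N (charge +1): 3 H
  Total hydrogens = 14.
Net charge +1.
Molecular formula: C6H14N3O6+

C6H14N3O6+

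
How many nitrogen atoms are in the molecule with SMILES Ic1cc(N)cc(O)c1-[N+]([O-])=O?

The symbol for nitrogen appears 2 times in the SMILES.

2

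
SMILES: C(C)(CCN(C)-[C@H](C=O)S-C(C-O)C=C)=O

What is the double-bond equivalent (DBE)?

3

Molecular formula from the SMILES: C11H19NO3S.
DoU = (2C + 2 + N − H − X)/2 = (2·11 + 2 + 1 − 19 − 0)/2 = 6/2 = 3.
(Structurally: 0 ring(s) + 3 π bond(s) = 3.)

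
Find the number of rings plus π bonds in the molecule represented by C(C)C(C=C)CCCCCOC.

Molecular formula from the SMILES: C11H22O.
DoU = (2C + 2 + N − H − X)/2 = (2·11 + 2 + 0 − 22 − 0)/2 = 2/2 = 1.
(Structurally: 0 ring(s) + 1 π bond(s) = 1.)

1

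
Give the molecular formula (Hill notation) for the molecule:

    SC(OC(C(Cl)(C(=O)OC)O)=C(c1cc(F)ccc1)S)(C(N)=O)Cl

Heavy atoms from the SMILES: 13 C, 2 Cl, 1 F, 1 N, 5 O, 2 S.
Implicit hydrogens by atom environment:
  6 × C: no H
  4 × C (aromatic): 1 H each → 4
  4 × O: no H
  2 × C (aromatic): no H
  2 × Cl: no H
  2 × S: 1 H each → 2
  1 × C: 3 H
  1 × F: no H
  1 × N: 2 H
  1 × O: 1 H
  Total hydrogens = 12.
Molecular formula: C13H12Cl2FNO5S2

C13H12Cl2FNO5S2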